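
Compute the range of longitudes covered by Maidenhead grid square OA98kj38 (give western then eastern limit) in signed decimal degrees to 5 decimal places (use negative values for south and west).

118.85833, 118.86667

Field O=14, A=0: +14·20° lon, +0·10° lat → SW at lon 100°, lat -90°.
Square 9, 8: +9·2° lon, +8·1° lat → SW at lon 118°, lat -82°.
Subsquare k=10, j=9: +10·0.0833333° lon, +9·0.0416667° lat → SW at lon 118.833°, lat -81.625°.
Extended square 3, 8: +3·0.00833333° lon, +8·0.00416667° lat → SW at lon 118.858°, lat -81.5917°.
Cell spans 0.00833333° lon × 0.00416667° lat.
west 118.85833, east 118.86667.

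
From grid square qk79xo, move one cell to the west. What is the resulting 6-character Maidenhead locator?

QK79wo

Longitude subsquare x = 23; −1 → 22 = w.
The latitude characters are unchanged.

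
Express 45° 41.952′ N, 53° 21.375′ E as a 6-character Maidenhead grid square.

Shift to the Maidenhead origin (180°W, 90°S): lon 233.3562, lat 135.6992.
Field: lon ⌊233.3562/20⌋ = 11 → L; lat ⌊135.6992/10⌋ = 13 → N.
Square: lon ⌊13.3562/2⌋ = 6; lat ⌊5.6992/1⌋ = 5.
Subsquare: lon ⌊1.3562/0.0833333⌋ = 16 → q; lat ⌊0.6992/0.0416667⌋ = 16 → q.

LN65qq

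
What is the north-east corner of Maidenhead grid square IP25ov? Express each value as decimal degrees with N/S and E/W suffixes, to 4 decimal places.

65.9167° N, 14.7500° W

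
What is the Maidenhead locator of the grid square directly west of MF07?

Longitude square 0; −1 → -1, wraps to 9, carry into field.
Longitude field M = 12; −1 → 11 = L.
The latitude characters are unchanged.

LF97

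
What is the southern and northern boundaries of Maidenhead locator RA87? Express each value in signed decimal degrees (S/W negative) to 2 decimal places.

Field R=17, A=0: +17·20° lon, +0·10° lat → SW at lon 160°, lat -90°.
Square 8, 7: +8·2° lon, +7·1° lat → SW at lon 176°, lat -83°.
Cell spans 2° lon × 1° lat.
south -83.00, north -82.00.

-83.00, -82.00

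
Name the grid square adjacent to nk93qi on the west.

NK93pi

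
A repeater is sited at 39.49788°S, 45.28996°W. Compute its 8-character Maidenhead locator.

GF70im50

Shift to the Maidenhead origin (180°W, 90°S): lon 134.71004, lat 50.50212.
Field: 134.71004/20 → 6 → G, 50.50212/10 → 5 → F; chars GF.
Square: 14.71004/2 → 7, 0.50212/1 → 0; chars 70.
Subsquare: 0.71004/0.0833333 → 8 → i, 0.50212/0.0416667 → 12 → m; chars im.
Extended square: 0.04337/0.00833333 → 5, 0.00212/0.00416667 → 0; chars 50.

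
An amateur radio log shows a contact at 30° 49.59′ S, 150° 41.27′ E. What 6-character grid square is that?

Shift to the Maidenhead origin (180°W, 90°S): lon 330.6878, lat 59.1735.
Field: 330.6878/20 → 16 → Q, 59.1735/10 → 5 → F; chars QF.
Square: 10.6878/2 → 5, 9.1735/1 → 9; chars 59.
Subsquare: 0.6878/0.0833333 → 8 → i, 0.1735/0.0416667 → 4 → e; chars ie.

QF59ie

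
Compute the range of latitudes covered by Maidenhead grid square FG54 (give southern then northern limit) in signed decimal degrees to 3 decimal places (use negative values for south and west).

-26.000, -25.000

Field F=5, G=6: +5·20° lon, +6·10° lat → SW at lon -80°, lat -30°.
Square 5, 4: +5·2° lon, +4·1° lat → SW at lon -70°, lat -26°.
Cell spans 2° lon × 1° lat.
south -26.000, north -25.000.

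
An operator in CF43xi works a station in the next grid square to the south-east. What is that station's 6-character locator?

CF53ah

Longitude subsquare x = 23; +1 → 24, wraps to 0 = a, carry into square.
Longitude square 4; +1 → 5.
Latitude subsquare i = 8; −1 → 7 = h.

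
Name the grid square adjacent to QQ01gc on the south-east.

Longitude subsquare g = 6; +1 → 7 = h.
Latitude subsquare c = 2; −1 → 1 = b.

QQ01hb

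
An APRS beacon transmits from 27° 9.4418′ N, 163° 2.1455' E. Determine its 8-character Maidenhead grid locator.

RL17md47

Add 180° to longitude and 90° to latitude: 343.03576, 117.15736.
Field: 343.03576/20 → 17 → R, 117.15736/10 → 11 → L; chars RL.
Square: 3.03576/2 → 1, 7.15736/1 → 7; chars 17.
Subsquare: 1.03576/0.0833333 → 12 → m, 0.15736/0.0416667 → 3 → d; chars md.
Extended square: 0.03576/0.00833333 → 4, 0.03236/0.00416667 → 7; chars 47.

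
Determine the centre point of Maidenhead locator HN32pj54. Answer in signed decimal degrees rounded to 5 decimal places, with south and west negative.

Field H=7, N=13: +7·20° lon, +13·10° lat → SW at lon -40°, lat 40°.
Square 3, 2: +3·2° lon, +2·1° lat → SW at lon -34°, lat 42°.
Subsquare p=15, j=9: +15·0.0833333° lon, +9·0.0416667° lat → SW at lon -32.75°, lat 42.375°.
Extended square 5, 4: +5·0.00833333° lon, +4·0.00416667° lat → SW at lon -32.7083°, lat 42.3917°.
Cell spans 0.00833333° lon × 0.00416667° lat. Centre is SW corner plus half of each.
latitude 42.39375, longitude -32.70417.

42.39375, -32.70417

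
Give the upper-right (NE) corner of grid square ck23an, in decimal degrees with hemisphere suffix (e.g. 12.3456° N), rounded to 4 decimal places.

Field C=2, K=10: +2·20° lon, +10·10° lat → SW at lon -140°, lat 10°.
Square 2, 3: +2·2° lon, +3·1° lat → SW at lon -136°, lat 13°.
Subsquare a=0, n=13: +0·0.0833333° lon, +13·0.0416667° lat → SW at lon -136°, lat 13.5417°.
Cell spans 0.0833333° lon × 0.0416667° lat. NE corner is SW corner plus one full cell.
latitude 13.5833° N, longitude 135.9167° W.

13.5833° N, 135.9167° W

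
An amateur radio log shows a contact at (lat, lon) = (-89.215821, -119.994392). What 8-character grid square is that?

Add 180° to longitude and 90° to latitude: 60.00561, 0.78418.
Field (20°×10°, letters A–R): 60.00561/20 → 3 → D, 0.78418/10 → 0 → A; chars DA.
Square (2°×1°, digits 0–9): 0.00561/2 → 0, 0.78418/1 → 0; chars 00.
Subsquare (5′×2.5′, letters a–x): 0.00561/0.0833333 → 0 → a, 0.78418/0.0416667 → 18 → s; chars as.
Extended square (30″×15″, digits 0–9): 0.00561/0.00833333 → 0, 0.03418/0.00416667 → 8; chars 08.

DA00as08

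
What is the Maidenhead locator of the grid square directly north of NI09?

Latitude square 9; +1 → 10, wraps to 0, carry into field.
Latitude field I = 8; +1 → 9 = J.
The longitude characters are unchanged.

NJ00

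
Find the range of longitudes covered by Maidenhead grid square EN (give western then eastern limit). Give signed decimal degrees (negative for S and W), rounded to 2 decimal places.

Field E=4, N=13: +4·20° lon, +13·10° lat → SW at lon -100°, lat 40°.
Cell spans 20° lon × 10° lat.
west -100.00, east -80.00.

-100.00, -80.00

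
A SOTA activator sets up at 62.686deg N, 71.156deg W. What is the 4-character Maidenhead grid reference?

FP42

Shift to the Maidenhead origin (180°W, 90°S): lon 108.84, lat 152.69.
Field: lon ⌊108.84/20⌋ = 5 → F; lat ⌊152.69/10⌋ = 15 → P.
Square: lon ⌊8.84/2⌋ = 4; lat ⌊2.69/1⌋ = 2.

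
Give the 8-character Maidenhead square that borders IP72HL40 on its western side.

Longitude extended square 4; −1 → 3.
The latitude characters are unchanged.

IP72hl30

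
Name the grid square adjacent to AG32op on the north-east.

AG32pq

Longitude subsquare o = 14; +1 → 15 = p.
Latitude subsquare p = 15; +1 → 16 = q.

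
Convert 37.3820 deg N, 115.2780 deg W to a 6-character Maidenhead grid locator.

DM27ij

Offset from 180°W / 90°S: lon 64.7220°, lat 127.3820°.
Field: lon ⌊64.7220/20⌋ = 3 → D; lat ⌊127.3820/10⌋ = 12 → M.
Square: lon ⌊4.7220/2⌋ = 2; lat ⌊7.3820/1⌋ = 7.
Subsquare: lon ⌊0.7220/0.0833333⌋ = 8 → i; lat ⌊0.3820/0.0416667⌋ = 9 → j.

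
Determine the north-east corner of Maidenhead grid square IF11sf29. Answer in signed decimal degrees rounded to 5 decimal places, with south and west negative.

-38.75000, -16.47500

Field I=8, F=5: +8·20° lon, +5·10° lat → SW at lon -20°, lat -40°.
Square 1, 1: +1·2° lon, +1·1° lat → SW at lon -18°, lat -39°.
Subsquare s=18, f=5: +18·0.0833333° lon, +5·0.0416667° lat → SW at lon -16.5°, lat -38.7917°.
Extended square 2, 9: +2·0.00833333° lon, +9·0.00416667° lat → SW at lon -16.4833°, lat -38.7542°.
Cell spans 0.00833333° lon × 0.00416667° lat. NE corner is SW corner plus one full cell.
latitude -38.75000, longitude -16.47500.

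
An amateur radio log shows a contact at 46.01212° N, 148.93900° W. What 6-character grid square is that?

Shift to the Maidenhead origin (180°W, 90°S): lon 31.0610, lat 136.0121.
Field: 31.0610/20 → 1 → B, 136.0121/10 → 13 → N; chars BN.
Square: 11.0610/2 → 5, 6.0121/1 → 6; chars 56.
Subsquare: 1.0610/0.0833333 → 12 → m, 0.0121/0.0416667 → 0 → a; chars ma.

BN56ma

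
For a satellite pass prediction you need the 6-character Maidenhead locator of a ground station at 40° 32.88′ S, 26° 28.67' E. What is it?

Add 180° to longitude and 90° to latitude: 206.4778, 49.4520.
Field (20°×10°, letters A–R): 206.4778/20 → 10 → K, 49.4520/10 → 4 → E; chars KE.
Square (2°×1°, digits 0–9): 6.4778/2 → 3, 9.4520/1 → 9; chars 39.
Subsquare (5′×2.5′, letters a–x): 0.4778/0.0833333 → 5 → f, 0.4520/0.0416667 → 10 → k; chars fk.

KE39fk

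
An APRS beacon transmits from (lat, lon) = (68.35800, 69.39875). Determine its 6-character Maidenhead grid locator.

MP48qi

Offset from 180°W / 90°S: lon 249.3988°, lat 158.3580°.
Field: 249.3988/20 → 12 → M, 158.3580/10 → 15 → P; chars MP.
Square: 9.3988/2 → 4, 8.3580/1 → 8; chars 48.
Subsquare: 1.3988/0.0833333 → 16 → q, 0.3580/0.0416667 → 8 → i; chars qi.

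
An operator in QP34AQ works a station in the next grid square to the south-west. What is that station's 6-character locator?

QP24xp

Longitude subsquare a = 0; −1 → -1, wraps to 23 = x, carry into square.
Longitude square 3; −1 → 2.
Latitude subsquare q = 16; −1 → 15 = p.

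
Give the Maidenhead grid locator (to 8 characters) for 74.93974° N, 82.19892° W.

EQ84vw65

Offset from 180°W / 90°S: lon 97.80108°, lat 164.93974°.
Field (20°×10°, letters A–R): 97.80108/20 → 4 → E, 164.93974/10 → 16 → Q; chars EQ.
Square (2°×1°, digits 0–9): 17.80108/2 → 8, 4.93974/1 → 4; chars 84.
Subsquare (5′×2.5′, letters a–x): 1.80108/0.0833333 → 21 → v, 0.93974/0.0416667 → 22 → w; chars vw.
Extended square (30″×15″, digits 0–9): 0.05108/0.00833333 → 6, 0.02307/0.00416667 → 5; chars 65.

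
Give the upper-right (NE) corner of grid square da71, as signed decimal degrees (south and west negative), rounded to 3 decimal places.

Field D=3, A=0: +3·20° lon, +0·10° lat → SW at lon -120°, lat -90°.
Square 7, 1: +7·2° lon, +1·1° lat → SW at lon -106°, lat -89°.
Cell spans 2° lon × 1° lat. NE corner is SW corner plus one full cell.
latitude -88.000, longitude -104.000.

-88.000, -104.000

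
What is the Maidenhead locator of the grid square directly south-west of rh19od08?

RH19nd97

Longitude extended square 0; −1 → -1, wraps to 9, carry into subsquare.
Longitude subsquare o = 14; −1 → 13 = n.
Latitude extended square 8; −1 → 7.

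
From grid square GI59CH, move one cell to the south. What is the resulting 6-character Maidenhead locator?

GI59cg

Latitude subsquare h = 7; −1 → 6 = g.
The longitude characters are unchanged.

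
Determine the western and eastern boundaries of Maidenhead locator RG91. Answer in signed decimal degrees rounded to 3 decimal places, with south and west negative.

178.000, 180.000

Field R=17, G=6: +17·20° lon, +6·10° lat → SW at lon 160°, lat -30°.
Square 9, 1: +9·2° lon, +1·1° lat → SW at lon 178°, lat -29°.
Cell spans 2° lon × 1° lat.
west 178.000, east 180.000.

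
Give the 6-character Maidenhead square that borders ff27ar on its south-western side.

Longitude subsquare a = 0; −1 → -1, wraps to 23 = x, carry into square.
Longitude square 2; −1 → 1.
Latitude subsquare r = 17; −1 → 16 = q.

FF17xq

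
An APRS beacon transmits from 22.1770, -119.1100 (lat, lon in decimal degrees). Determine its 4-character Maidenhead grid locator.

DL02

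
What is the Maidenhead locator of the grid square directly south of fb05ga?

Latitude subsquare a = 0; −1 → -1, wraps to 23 = x, carry into square.
Latitude square 5; −1 → 4.
The longitude characters are unchanged.

FB04gx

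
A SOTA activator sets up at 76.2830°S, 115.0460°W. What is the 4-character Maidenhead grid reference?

DB23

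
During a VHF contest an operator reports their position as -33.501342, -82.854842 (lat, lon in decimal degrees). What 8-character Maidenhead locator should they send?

EF86nl79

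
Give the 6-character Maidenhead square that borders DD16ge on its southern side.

DD16gd

Latitude subsquare e = 4; −1 → 3 = d.
The longitude characters are unchanged.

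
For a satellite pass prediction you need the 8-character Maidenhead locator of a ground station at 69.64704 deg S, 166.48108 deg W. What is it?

AC60si24

Shift to the Maidenhead origin (180°W, 90°S): lon 13.51892, lat 20.35296.
Field: 13.51892/20 → 0 → A, 20.35296/10 → 2 → C; chars AC.
Square: 13.51892/2 → 6, 0.35296/1 → 0; chars 60.
Subsquare: 1.51892/0.0833333 → 18 → s, 0.35296/0.0416667 → 8 → i; chars si.
Extended square: 0.01892/0.00833333 → 2, 0.01963/0.00416667 → 4; chars 24.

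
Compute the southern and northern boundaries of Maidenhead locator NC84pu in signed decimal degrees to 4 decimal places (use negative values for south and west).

-65.1667, -65.1250

Field N=13, C=2: +13·20° lon, +2·10° lat → SW at lon 80°, lat -70°.
Square 8, 4: +8·2° lon, +4·1° lat → SW at lon 96°, lat -66°.
Subsquare p=15, u=20: +15·0.0833333° lon, +20·0.0416667° lat → SW at lon 97.25°, lat -65.1667°.
Cell spans 0.0833333° lon × 0.0416667° lat.
south -65.1667, north -65.1250.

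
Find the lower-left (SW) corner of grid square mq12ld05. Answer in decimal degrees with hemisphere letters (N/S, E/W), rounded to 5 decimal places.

72.14583° N, 62.91667° E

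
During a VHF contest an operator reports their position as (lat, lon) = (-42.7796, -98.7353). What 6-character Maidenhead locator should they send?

Add 180° to longitude and 90° to latitude: 81.2647, 47.2204.
Field: 81.2647/20 → 4 → E, 47.2204/10 → 4 → E; chars EE.
Square: 1.2647/2 → 0, 7.2204/1 → 7; chars 07.
Subsquare: 1.2647/0.0833333 → 15 → p, 0.2204/0.0416667 → 5 → f; chars pf.

EE07pf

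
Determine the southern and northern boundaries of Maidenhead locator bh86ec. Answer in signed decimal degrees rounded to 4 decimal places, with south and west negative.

-13.9167, -13.8750

Field B=1, H=7: +1·20° lon, +7·10° lat → SW at lon -160°, lat -20°.
Square 8, 6: +8·2° lon, +6·1° lat → SW at lon -144°, lat -14°.
Subsquare e=4, c=2: +4·0.0833333° lon, +2·0.0416667° lat → SW at lon -143.667°, lat -13.9167°.
Cell spans 0.0833333° lon × 0.0416667° lat.
south -13.9167, north -13.8750.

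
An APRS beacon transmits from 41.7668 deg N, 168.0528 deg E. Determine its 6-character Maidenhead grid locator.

RN41as

Shift to the Maidenhead origin (180°W, 90°S): lon 348.0528, lat 131.7668.
Field: lon ⌊348.0528/20⌋ = 17 → R; lat ⌊131.7668/10⌋ = 13 → N.
Square: lon ⌊8.0528/2⌋ = 4; lat ⌊1.7668/1⌋ = 1.
Subsquare: lon ⌊0.0528/0.0833333⌋ = 0 → a; lat ⌊0.7668/0.0416667⌋ = 18 → s.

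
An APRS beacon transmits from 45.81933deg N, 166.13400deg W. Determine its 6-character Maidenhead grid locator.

Shift to the Maidenhead origin (180°W, 90°S): lon 13.8660, lat 135.8193.
Field: 13.8660/20 → 0 → A, 135.8193/10 → 13 → N; chars AN.
Square: 13.8660/2 → 6, 5.8193/1 → 5; chars 65.
Subsquare: 1.8660/0.0833333 → 22 → w, 0.8193/0.0416667 → 19 → t; chars wt.

AN65wt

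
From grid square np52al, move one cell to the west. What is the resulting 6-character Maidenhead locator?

NP42xl

Longitude subsquare a = 0; −1 → -1, wraps to 23 = x, carry into square.
Longitude square 5; −1 → 4.
The latitude characters are unchanged.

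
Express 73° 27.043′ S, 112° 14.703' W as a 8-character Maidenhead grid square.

Add 180° to longitude and 90° to latitude: 67.75495, 16.54928.
Field: 67.75495/20 → 3 → D, 16.54928/10 → 1 → B; chars DB.
Square: 7.75495/2 → 3, 6.54928/1 → 6; chars 36.
Subsquare: 1.75495/0.0833333 → 21 → v, 0.54928/0.0416667 → 13 → n; chars vn.
Extended square: 0.00495/0.00833333 → 0, 0.00762/0.00416667 → 1; chars 01.

DB36vn01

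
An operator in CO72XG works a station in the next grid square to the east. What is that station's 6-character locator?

Longitude subsquare x = 23; +1 → 24, wraps to 0 = a, carry into square.
Longitude square 7; +1 → 8.
The latitude characters are unchanged.

CO82ag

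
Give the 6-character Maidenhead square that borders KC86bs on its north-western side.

KC86at

Longitude subsquare b = 1; −1 → 0 = a.
Latitude subsquare s = 18; +1 → 19 = t.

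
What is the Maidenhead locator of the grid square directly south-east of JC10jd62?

JC10jd71

Longitude extended square 6; +1 → 7.
Latitude extended square 2; −1 → 1.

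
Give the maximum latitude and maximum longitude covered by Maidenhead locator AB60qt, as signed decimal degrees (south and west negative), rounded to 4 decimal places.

Field A=0, B=1: +0·20° lon, +1·10° lat → SW at lon -180°, lat -80°.
Square 6, 0: +6·2° lon, +0·1° lat → SW at lon -168°, lat -80°.
Subsquare q=16, t=19: +16·0.0833333° lon, +19·0.0416667° lat → SW at lon -166.667°, lat -79.2083°.
Cell spans 0.0833333° lon × 0.0416667° lat. NE corner is SW corner plus one full cell.
latitude -79.1667, longitude -166.5833.

-79.1667, -166.5833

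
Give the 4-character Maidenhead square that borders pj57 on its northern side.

PJ58

Latitude square 7; +1 → 8.
The longitude characters are unchanged.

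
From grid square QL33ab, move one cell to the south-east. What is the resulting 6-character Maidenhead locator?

QL33ba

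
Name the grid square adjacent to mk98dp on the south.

MK98do

Latitude subsquare p = 15; −1 → 14 = o.
The longitude characters are unchanged.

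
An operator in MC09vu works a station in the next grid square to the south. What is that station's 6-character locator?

Latitude subsquare u = 20; −1 → 19 = t.
The longitude characters are unchanged.

MC09vt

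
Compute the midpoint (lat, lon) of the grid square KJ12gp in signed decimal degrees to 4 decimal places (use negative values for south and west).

Field K=10, J=9: +10·20° lon, +9·10° lat → SW at lon 20°, lat 0°.
Square 1, 2: +1·2° lon, +2·1° lat → SW at lon 22°, lat 2°.
Subsquare g=6, p=15: +6·0.0833333° lon, +15·0.0416667° lat → SW at lon 22.5°, lat 2.625°.
Cell spans 0.0833333° lon × 0.0416667° lat. Centre is SW corner plus half of each.
latitude 2.6458, longitude 22.5417.

2.6458, 22.5417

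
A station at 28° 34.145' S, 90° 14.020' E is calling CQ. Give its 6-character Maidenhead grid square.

Offset from 180°W / 90°S: lon 270.2337°, lat 61.4309°.
Field (20°×10°, letters A–R): lon ⌊270.2337/20⌋ = 13 → N; lat ⌊61.4309/10⌋ = 6 → G.
Square (2°×1°, digits 0–9): lon ⌊10.2337/2⌋ = 5; lat ⌊1.4309/1⌋ = 1.
Subsquare (5′×2.5′, letters a–x): lon ⌊0.2337/0.0833333⌋ = 2 → c; lat ⌊0.4309/0.0416667⌋ = 10 → k.

NG51ck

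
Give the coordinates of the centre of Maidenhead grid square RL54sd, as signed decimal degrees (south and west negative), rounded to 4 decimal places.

Field R=17, L=11: +17·20° lon, +11·10° lat → SW at lon 160°, lat 20°.
Square 5, 4: +5·2° lon, +4·1° lat → SW at lon 170°, lat 24°.
Subsquare s=18, d=3: +18·0.0833333° lon, +3·0.0416667° lat → SW at lon 171.5°, lat 24.125°.
Cell spans 0.0833333° lon × 0.0416667° lat. Centre is SW corner plus half of each.
latitude 24.1458, longitude 171.5417.

24.1458, 171.5417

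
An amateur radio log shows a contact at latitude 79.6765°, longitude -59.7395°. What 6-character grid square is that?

Offset from 180°W / 90°S: lon 120.2605°, lat 169.6765°.
Field (20°×10°, letters A–R): 120.2605/20 → 6 → G, 169.6765/10 → 16 → Q; chars GQ.
Square (2°×1°, digits 0–9): 0.2605/2 → 0, 9.6765/1 → 9; chars 09.
Subsquare (5′×2.5′, letters a–x): 0.2605/0.0833333 → 3 → d, 0.6765/0.0416667 → 16 → q; chars dq.

GQ09dq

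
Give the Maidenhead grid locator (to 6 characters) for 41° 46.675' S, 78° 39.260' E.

ME98hf

Add 180° to longitude and 90° to latitude: 258.6543, 48.2221.
Field: 258.6543/20 → 12 → M, 48.2221/10 → 4 → E; chars ME.
Square: 18.6543/2 → 9, 8.2221/1 → 8; chars 98.
Subsquare: 0.6543/0.0833333 → 7 → h, 0.2221/0.0416667 → 5 → f; chars hf.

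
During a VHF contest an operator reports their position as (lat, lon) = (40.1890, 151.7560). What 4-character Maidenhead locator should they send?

QN50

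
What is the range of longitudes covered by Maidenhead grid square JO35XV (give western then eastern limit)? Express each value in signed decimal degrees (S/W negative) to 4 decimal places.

Field J=9, O=14: +9·20° lon, +14·10° lat → SW at lon 0°, lat 50°.
Square 3, 5: +3·2° lon, +5·1° lat → SW at lon 6°, lat 55°.
Subsquare x=23, v=21: +23·0.0833333° lon, +21·0.0416667° lat → SW at lon 7.91667°, lat 55.875°.
Cell spans 0.0833333° lon × 0.0416667° lat.
west 7.9167, east 8.0000.

7.9167, 8.0000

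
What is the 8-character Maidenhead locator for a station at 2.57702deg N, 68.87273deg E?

MJ42kn48

Add 180° to longitude and 90° to latitude: 248.87273, 92.57702.
Field: lon ⌊248.87273/20⌋ = 12 → M; lat ⌊92.57702/10⌋ = 9 → J.
Square: lon ⌊8.87273/2⌋ = 4; lat ⌊2.57702/1⌋ = 2.
Subsquare: lon ⌊0.87273/0.0833333⌋ = 10 → k; lat ⌊0.57702/0.0416667⌋ = 13 → n.
Extended square: lon ⌊0.03940/0.00833333⌋ = 4; lat ⌊0.03535/0.00416667⌋ = 8.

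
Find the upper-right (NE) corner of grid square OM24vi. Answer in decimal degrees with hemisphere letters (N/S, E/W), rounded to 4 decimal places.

34.3750° N, 105.8333° E

Field O=14, M=12: +14·20° lon, +12·10° lat → SW at lon 100°, lat 30°.
Square 2, 4: +2·2° lon, +4·1° lat → SW at lon 104°, lat 34°.
Subsquare v=21, i=8: +21·0.0833333° lon, +8·0.0416667° lat → SW at lon 105.75°, lat 34.3333°.
Cell spans 0.0833333° lon × 0.0416667° lat. NE corner is SW corner plus one full cell.
latitude 34.3750° N, longitude 105.8333° E.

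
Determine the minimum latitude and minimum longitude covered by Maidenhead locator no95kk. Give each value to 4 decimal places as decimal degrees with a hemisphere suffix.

55.4167° N, 98.8333° E

Field N=13, O=14: +13·20° lon, +14·10° lat → SW at lon 80°, lat 50°.
Square 9, 5: +9·2° lon, +5·1° lat → SW at lon 98°, lat 55°.
Subsquare k=10, k=10: +10·0.0833333° lon, +10·0.0416667° lat → SW at lon 98.8333°, lat 55.4167°.
latitude 55.4167° N, longitude 98.8333° E.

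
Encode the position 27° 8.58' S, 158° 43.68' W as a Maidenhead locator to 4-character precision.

Offset from 180°W / 90°S: lon 21.27°, lat 62.86°.
Field: lon ⌊21.27/20⌋ = 1 → B; lat ⌊62.86/10⌋ = 6 → G.
Square: lon ⌊1.27/2⌋ = 0; lat ⌊2.86/1⌋ = 2.

BG02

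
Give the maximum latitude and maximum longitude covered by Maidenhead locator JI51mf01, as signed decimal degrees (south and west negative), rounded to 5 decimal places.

-8.78333, 11.00833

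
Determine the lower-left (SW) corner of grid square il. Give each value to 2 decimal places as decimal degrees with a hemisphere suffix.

20.00° N, 20.00° W

Field I=8, L=11: +8·20° lon, +11·10° lat → SW at lon -20°, lat 20°.
latitude 20.00° N, longitude 20.00° W.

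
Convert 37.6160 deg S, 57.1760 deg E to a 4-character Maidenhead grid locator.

LF82

Add 180° to longitude and 90° to latitude: 237.18, 52.38.
Field: lon ⌊237.18/20⌋ = 11 → L; lat ⌊52.38/10⌋ = 5 → F.
Square: lon ⌊17.18/2⌋ = 8; lat ⌊2.38/1⌋ = 2.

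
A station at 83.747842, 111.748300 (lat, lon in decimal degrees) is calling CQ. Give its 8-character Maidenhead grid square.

Offset from 180°W / 90°S: lon 291.74830°, lat 173.74784°.
Field: lon ⌊291.74830/20⌋ = 14 → O; lat ⌊173.74784/10⌋ = 17 → R.
Square: lon ⌊11.74830/2⌋ = 5; lat ⌊3.74784/1⌋ = 3.
Subsquare: lon ⌊1.74830/0.0833333⌋ = 20 → u; lat ⌊0.74784/0.0416667⌋ = 17 → r.
Extended square: lon ⌊0.08163/0.00833333⌋ = 9; lat ⌊0.03951/0.00416667⌋ = 9.

OR53ur99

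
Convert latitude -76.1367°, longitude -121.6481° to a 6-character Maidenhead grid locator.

Add 180° to longitude and 90° to latitude: 58.3519, 13.8633.
Field (20°×10°, letters A–R): 58.3519/20 → 2 → C, 13.8633/10 → 1 → B; chars CB.
Square (2°×1°, digits 0–9): 18.3519/2 → 9, 3.8633/1 → 3; chars 93.
Subsquare (5′×2.5′, letters a–x): 0.3519/0.0833333 → 4 → e, 0.8633/0.0416667 → 20 → u; chars eu.

CB93eu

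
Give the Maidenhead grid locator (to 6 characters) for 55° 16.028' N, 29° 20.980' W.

HO55hg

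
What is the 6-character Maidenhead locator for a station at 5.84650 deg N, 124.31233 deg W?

CJ75uu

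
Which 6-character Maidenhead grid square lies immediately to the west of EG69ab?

EG59xb

Longitude subsquare a = 0; −1 → -1, wraps to 23 = x, carry into square.
Longitude square 6; −1 → 5.
The latitude characters are unchanged.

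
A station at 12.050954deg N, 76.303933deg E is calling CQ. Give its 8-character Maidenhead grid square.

MK82db62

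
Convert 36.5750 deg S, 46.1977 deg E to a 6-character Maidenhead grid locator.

LF33ck

Offset from 180°W / 90°S: lon 226.1977°, lat 53.4250°.
Field: lon ⌊226.1977/20⌋ = 11 → L; lat ⌊53.4250/10⌋ = 5 → F.
Square: lon ⌊6.1977/2⌋ = 3; lat ⌊3.4250/1⌋ = 3.
Subsquare: lon ⌊0.1977/0.0833333⌋ = 2 → c; lat ⌊0.4250/0.0416667⌋ = 10 → k.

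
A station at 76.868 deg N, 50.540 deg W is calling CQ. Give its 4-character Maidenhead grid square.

Add 180° to longitude and 90° to latitude: 129.46, 166.87.
Field (20°×10°, letters A–R): lon ⌊129.46/20⌋ = 6 → G; lat ⌊166.87/10⌋ = 16 → Q.
Square (2°×1°, digits 0–9): lon ⌊9.46/2⌋ = 4; lat ⌊6.87/1⌋ = 6.

GQ46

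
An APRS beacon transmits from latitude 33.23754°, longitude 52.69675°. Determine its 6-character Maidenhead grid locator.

LM63if

Offset from 180°W / 90°S: lon 232.6968°, lat 123.2375°.
Field (20°×10°, letters A–R): lon ⌊232.6968/20⌋ = 11 → L; lat ⌊123.2375/10⌋ = 12 → M.
Square (2°×1°, digits 0–9): lon ⌊12.6968/2⌋ = 6; lat ⌊3.2375/1⌋ = 3.
Subsquare (5′×2.5′, letters a–x): lon ⌊0.6968/0.0833333⌋ = 8 → i; lat ⌊0.2375/0.0416667⌋ = 5 → f.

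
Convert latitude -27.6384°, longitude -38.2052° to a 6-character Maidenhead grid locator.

Shift to the Maidenhead origin (180°W, 90°S): lon 141.7948, lat 62.3616.
Field (20°×10°, letters A–R): lon ⌊141.7948/20⌋ = 7 → H; lat ⌊62.3616/10⌋ = 6 → G.
Square (2°×1°, digits 0–9): lon ⌊1.7948/2⌋ = 0; lat ⌊2.3616/1⌋ = 2.
Subsquare (5′×2.5′, letters a–x): lon ⌊1.7948/0.0833333⌋ = 21 → v; lat ⌊0.3616/0.0416667⌋ = 8 → i.

HG02vi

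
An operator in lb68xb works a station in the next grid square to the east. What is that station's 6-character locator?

Longitude subsquare x = 23; +1 → 24, wraps to 0 = a, carry into square.
Longitude square 6; +1 → 7.
The latitude characters are unchanged.

LB78ab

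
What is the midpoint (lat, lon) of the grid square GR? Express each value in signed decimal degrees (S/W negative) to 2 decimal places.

Field G=6, R=17: +6·20° lon, +17·10° lat → SW at lon -60°, lat 80°.
Cell spans 20° lon × 10° lat. Centre is SW corner plus half of each.
latitude 85.00, longitude -50.00.

85.00, -50.00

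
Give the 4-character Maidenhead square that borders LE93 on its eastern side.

Longitude square 9; +1 → 10, wraps to 0, carry into field.
Longitude field L = 11; +1 → 12 = M.
The latitude characters are unchanged.

ME03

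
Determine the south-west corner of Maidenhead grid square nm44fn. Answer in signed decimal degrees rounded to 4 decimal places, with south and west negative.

34.5417, 88.4167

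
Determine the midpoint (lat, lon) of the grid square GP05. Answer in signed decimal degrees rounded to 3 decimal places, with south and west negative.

65.500, -59.000

Field G=6, P=15: +6·20° lon, +15·10° lat → SW at lon -60°, lat 60°.
Square 0, 5: +0·2° lon, +5·1° lat → SW at lon -60°, lat 65°.
Cell spans 2° lon × 1° lat. Centre is SW corner plus half of each.
latitude 65.500, longitude -59.000.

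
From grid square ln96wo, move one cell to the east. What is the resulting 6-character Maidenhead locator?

LN96xo

Longitude subsquare w = 22; +1 → 23 = x.
The latitude characters are unchanged.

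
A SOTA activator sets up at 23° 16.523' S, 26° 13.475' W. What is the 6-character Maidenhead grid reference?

Add 180° to longitude and 90° to latitude: 153.7754, 66.7246.
Field: 153.7754/20 → 7 → H, 66.7246/10 → 6 → G; chars HG.
Square: 13.7754/2 → 6, 6.7246/1 → 6; chars 66.
Subsquare: 1.7754/0.0833333 → 21 → v, 0.7246/0.0416667 → 17 → r; chars vr.

HG66vr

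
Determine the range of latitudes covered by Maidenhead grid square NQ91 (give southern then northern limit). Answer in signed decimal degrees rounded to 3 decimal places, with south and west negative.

71.000, 72.000

Field N=13, Q=16: +13·20° lon, +16·10° lat → SW at lon 80°, lat 70°.
Square 9, 1: +9·2° lon, +1·1° lat → SW at lon 98°, lat 71°.
Cell spans 2° lon × 1° lat.
south 71.000, north 72.000.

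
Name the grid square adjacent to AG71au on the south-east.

Longitude subsquare a = 0; +1 → 1 = b.
Latitude subsquare u = 20; −1 → 19 = t.

AG71bt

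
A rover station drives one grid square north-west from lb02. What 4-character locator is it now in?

KB93

Longitude square 0; −1 → -1, wraps to 9, carry into field.
Longitude field L = 11; −1 → 10 = K.
Latitude square 2; +1 → 3.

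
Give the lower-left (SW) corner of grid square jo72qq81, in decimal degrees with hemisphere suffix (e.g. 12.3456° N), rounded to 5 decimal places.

52.67083° N, 15.40000° E

Field J=9, O=14: +9·20° lon, +14·10° lat → SW at lon 0°, lat 50°.
Square 7, 2: +7·2° lon, +2·1° lat → SW at lon 14°, lat 52°.
Subsquare q=16, q=16: +16·0.0833333° lon, +16·0.0416667° lat → SW at lon 15.3333°, lat 52.6667°.
Extended square 8, 1: +8·0.00833333° lon, +1·0.00416667° lat → SW at lon 15.4°, lat 52.6708°.
latitude 52.67083° N, longitude 15.40000° E.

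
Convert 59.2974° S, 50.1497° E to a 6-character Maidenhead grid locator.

LD50bq

Add 180° to longitude and 90° to latitude: 230.1497, 30.7026.
Field (20°×10°, letters A–R): lon ⌊230.1497/20⌋ = 11 → L; lat ⌊30.7026/10⌋ = 3 → D.
Square (2°×1°, digits 0–9): lon ⌊10.1497/2⌋ = 5; lat ⌊0.7026/1⌋ = 0.
Subsquare (5′×2.5′, letters a–x): lon ⌊0.1497/0.0833333⌋ = 1 → b; lat ⌊0.7026/0.0416667⌋ = 16 → q.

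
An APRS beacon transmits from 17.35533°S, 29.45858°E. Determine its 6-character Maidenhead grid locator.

KH42rp

Add 180° to longitude and 90° to latitude: 209.4586, 72.6447.
Field (20°×10°, letters A–R): 209.4586/20 → 10 → K, 72.6447/10 → 7 → H; chars KH.
Square (2°×1°, digits 0–9): 9.4586/2 → 4, 2.6447/1 → 2; chars 42.
Subsquare (5′×2.5′, letters a–x): 1.4586/0.0833333 → 17 → r, 0.6447/0.0416667 → 15 → p; chars rp.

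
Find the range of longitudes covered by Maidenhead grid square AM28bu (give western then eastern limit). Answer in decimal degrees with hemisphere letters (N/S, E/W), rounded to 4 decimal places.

175.9167° W, 175.8333° W

Field A=0, M=12: +0·20° lon, +12·10° lat → SW at lon -180°, lat 30°.
Square 2, 8: +2·2° lon, +8·1° lat → SW at lon -176°, lat 38°.
Subsquare b=1, u=20: +1·0.0833333° lon, +20·0.0416667° lat → SW at lon -175.917°, lat 38.8333°.
Cell spans 0.0833333° lon × 0.0416667° lat.
west 175.9167° W, east 175.8333° W.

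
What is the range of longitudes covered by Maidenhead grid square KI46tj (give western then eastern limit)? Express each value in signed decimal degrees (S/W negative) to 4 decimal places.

29.5833, 29.6667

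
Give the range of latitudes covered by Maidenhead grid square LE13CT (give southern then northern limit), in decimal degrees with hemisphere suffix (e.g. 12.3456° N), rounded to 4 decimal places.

Field L=11, E=4: +11·20° lon, +4·10° lat → SW at lon 40°, lat -50°.
Square 1, 3: +1·2° lon, +3·1° lat → SW at lon 42°, lat -47°.
Subsquare c=2, t=19: +2·0.0833333° lon, +19·0.0416667° lat → SW at lon 42.1667°, lat -46.2083°.
Cell spans 0.0833333° lon × 0.0416667° lat.
south 46.2083° S, north 46.1667° S.

46.2083° S, 46.1667° S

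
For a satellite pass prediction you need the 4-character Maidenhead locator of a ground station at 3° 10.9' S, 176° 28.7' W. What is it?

AI16

Offset from 180°W / 90°S: lon 3.52°, lat 86.82°.
Field (20°×10°, letters A–R): lon ⌊3.52/20⌋ = 0 → A; lat ⌊86.82/10⌋ = 8 → I.
Square (2°×1°, digits 0–9): lon ⌊3.52/2⌋ = 1; lat ⌊6.82/1⌋ = 6.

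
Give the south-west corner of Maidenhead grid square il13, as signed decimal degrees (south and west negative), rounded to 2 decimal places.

Field I=8, L=11: +8·20° lon, +11·10° lat → SW at lon -20°, lat 20°.
Square 1, 3: +1·2° lon, +3·1° lat → SW at lon -18°, lat 23°.
latitude 23.00, longitude -18.00.

23.00, -18.00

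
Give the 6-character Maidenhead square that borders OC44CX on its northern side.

OC45ca

Latitude subsquare x = 23; +1 → 24, wraps to 0 = a, carry into square.
Latitude square 4; +1 → 5.
The longitude characters are unchanged.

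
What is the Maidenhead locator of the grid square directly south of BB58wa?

BB57wx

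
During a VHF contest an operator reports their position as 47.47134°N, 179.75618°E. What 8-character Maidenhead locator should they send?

Add 180° to longitude and 90° to latitude: 359.75618, 137.47134.
Field: 359.75618/20 → 17 → R, 137.47134/10 → 13 → N; chars RN.
Square: 19.75618/2 → 9, 7.47134/1 → 7; chars 97.
Subsquare: 1.75618/0.0833333 → 21 → v, 0.47134/0.0416667 → 11 → l; chars vl.
Extended square: 0.00618/0.00833333 → 0, 0.01301/0.00416667 → 3; chars 03.

RN97vl03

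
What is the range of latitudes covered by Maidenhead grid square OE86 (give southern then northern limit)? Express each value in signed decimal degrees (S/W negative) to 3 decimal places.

Field O=14, E=4: +14·20° lon, +4·10° lat → SW at lon 100°, lat -50°.
Square 8, 6: +8·2° lon, +6·1° lat → SW at lon 116°, lat -44°.
Cell spans 2° lon × 1° lat.
south -44.000, north -43.000.

-44.000, -43.000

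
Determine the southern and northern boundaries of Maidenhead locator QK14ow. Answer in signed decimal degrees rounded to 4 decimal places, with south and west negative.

Field Q=16, K=10: +16·20° lon, +10·10° lat → SW at lon 140°, lat 10°.
Square 1, 4: +1·2° lon, +4·1° lat → SW at lon 142°, lat 14°.
Subsquare o=14, w=22: +14·0.0833333° lon, +22·0.0416667° lat → SW at lon 143.167°, lat 14.9167°.
Cell spans 0.0833333° lon × 0.0416667° lat.
south 14.9167, north 14.9583.

14.9167, 14.9583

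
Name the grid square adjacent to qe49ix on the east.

QE49jx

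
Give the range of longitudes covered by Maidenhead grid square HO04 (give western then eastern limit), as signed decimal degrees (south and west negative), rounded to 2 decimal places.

Field H=7, O=14: +7·20° lon, +14·10° lat → SW at lon -40°, lat 50°.
Square 0, 4: +0·2° lon, +4·1° lat → SW at lon -40°, lat 54°.
Cell spans 2° lon × 1° lat.
west -40.00, east -38.00.

-40.00, -38.00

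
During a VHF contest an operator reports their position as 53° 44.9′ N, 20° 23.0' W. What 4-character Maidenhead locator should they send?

HO93

Add 180° to longitude and 90° to latitude: 159.62, 143.75.
Field: lon ⌊159.62/20⌋ = 7 → H; lat ⌊143.75/10⌋ = 14 → O.
Square: lon ⌊19.62/2⌋ = 9; lat ⌊3.75/1⌋ = 3.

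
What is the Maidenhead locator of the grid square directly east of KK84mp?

KK84np

Longitude subsquare m = 12; +1 → 13 = n.
The latitude characters are unchanged.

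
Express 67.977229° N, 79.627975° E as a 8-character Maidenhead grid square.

MP97tx54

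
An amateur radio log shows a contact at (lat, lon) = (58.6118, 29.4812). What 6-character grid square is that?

Add 180° to longitude and 90° to latitude: 209.4812, 148.6118.
Field (20°×10°, letters A–R): 209.4812/20 → 10 → K, 148.6118/10 → 14 → O; chars KO.
Square (2°×1°, digits 0–9): 9.4812/2 → 4, 8.6118/1 → 8; chars 48.
Subsquare (5′×2.5′, letters a–x): 1.4812/0.0833333 → 17 → r, 0.6118/0.0416667 → 14 → o; chars ro.

KO48ro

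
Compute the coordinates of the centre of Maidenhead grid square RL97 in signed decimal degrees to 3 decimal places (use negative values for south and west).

27.500, 179.000

Field R=17, L=11: +17·20° lon, +11·10° lat → SW at lon 160°, lat 20°.
Square 9, 7: +9·2° lon, +7·1° lat → SW at lon 178°, lat 27°.
Cell spans 2° lon × 1° lat. Centre is SW corner plus half of each.
latitude 27.500, longitude 179.000.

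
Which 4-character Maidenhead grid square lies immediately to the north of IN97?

IN98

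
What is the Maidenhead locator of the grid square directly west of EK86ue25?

EK86ue15

Longitude extended square 2; −1 → 1.
The latitude characters are unchanged.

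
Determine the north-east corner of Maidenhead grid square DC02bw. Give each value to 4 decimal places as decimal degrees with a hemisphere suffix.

Field D=3, C=2: +3·20° lon, +2·10° lat → SW at lon -120°, lat -70°.
Square 0, 2: +0·2° lon, +2·1° lat → SW at lon -120°, lat -68°.
Subsquare b=1, w=22: +1·0.0833333° lon, +22·0.0416667° lat → SW at lon -119.917°, lat -67.0833°.
Cell spans 0.0833333° lon × 0.0416667° lat. NE corner is SW corner plus one full cell.
latitude 67.0417° S, longitude 119.8333° W.

67.0417° S, 119.8333° W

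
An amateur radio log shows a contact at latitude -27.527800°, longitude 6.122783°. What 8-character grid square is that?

Add 180° to longitude and 90° to latitude: 186.12278, 62.47220.
Field: lon ⌊186.12278/20⌋ = 9 → J; lat ⌊62.47220/10⌋ = 6 → G.
Square: lon ⌊6.12278/2⌋ = 3; lat ⌊2.47220/1⌋ = 2.
Subsquare: lon ⌊0.12278/0.0833333⌋ = 1 → b; lat ⌊0.47220/0.0416667⌋ = 11 → l.
Extended square: lon ⌊0.03945/0.00833333⌋ = 4; lat ⌊0.01387/0.00416667⌋ = 3.

JG32bl43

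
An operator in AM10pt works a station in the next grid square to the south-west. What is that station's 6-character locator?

AM10os

Longitude subsquare p = 15; −1 → 14 = o.
Latitude subsquare t = 19; −1 → 18 = s.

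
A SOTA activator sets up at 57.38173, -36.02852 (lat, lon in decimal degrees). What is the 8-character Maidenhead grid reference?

HO17xj61

Add 180° to longitude and 90° to latitude: 143.97148, 147.38173.
Field: lon ⌊143.97148/20⌋ = 7 → H; lat ⌊147.38173/10⌋ = 14 → O.
Square: lon ⌊3.97148/2⌋ = 1; lat ⌊7.38173/1⌋ = 7.
Subsquare: lon ⌊1.97148/0.0833333⌋ = 23 → x; lat ⌊0.38173/0.0416667⌋ = 9 → j.
Extended square: lon ⌊0.05481/0.00833333⌋ = 6; lat ⌊0.00673/0.00416667⌋ = 1.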